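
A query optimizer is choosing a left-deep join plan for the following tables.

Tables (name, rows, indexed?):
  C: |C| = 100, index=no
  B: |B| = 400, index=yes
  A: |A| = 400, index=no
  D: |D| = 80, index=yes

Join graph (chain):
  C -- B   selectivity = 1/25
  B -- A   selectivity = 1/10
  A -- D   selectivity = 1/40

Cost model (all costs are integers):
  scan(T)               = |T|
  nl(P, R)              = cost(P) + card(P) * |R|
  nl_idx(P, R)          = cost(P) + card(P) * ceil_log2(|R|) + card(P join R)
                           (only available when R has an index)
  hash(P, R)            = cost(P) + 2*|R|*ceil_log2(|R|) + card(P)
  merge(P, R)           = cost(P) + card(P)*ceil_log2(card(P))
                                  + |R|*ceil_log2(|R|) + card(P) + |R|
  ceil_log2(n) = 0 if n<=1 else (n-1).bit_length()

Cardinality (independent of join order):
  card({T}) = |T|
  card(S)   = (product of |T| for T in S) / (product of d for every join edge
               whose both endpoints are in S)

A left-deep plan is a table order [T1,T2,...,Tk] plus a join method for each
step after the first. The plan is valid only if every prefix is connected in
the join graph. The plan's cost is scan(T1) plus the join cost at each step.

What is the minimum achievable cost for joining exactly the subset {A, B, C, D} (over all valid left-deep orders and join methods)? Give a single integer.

Selinger DP over subsets of {A,B,C,D}:
  {C}: scan cost=100, card=100
  {B}: scan cost=400, card=400
  {A}: scan cost=400, card=400
  {D}: scan cost=80, card=80
  {BC}: card=1600; try (C,hash)→2200, (B,nl_idx)→2600, (B,merge)→4900, (C,merge)→5200, (B,hash)→7400, (B,nl)→40100 …(+1); best=2200 via (C,hash)
  {AB}: card=16000; try (B,hash)→8000, (A,hash)→8000, (B,merge)→8400, (A,merge)→8400, (B,nl_idx)→20000, (B,nl)→160400 …(+1); best=8000 via (B,hash)
  {AD}: card=800; try (D,hash)→1920, (D,nl_idx)→4000, (A,merge)→4720, (D,merge)→5040, (A,hash)→7360, (A,nl)→32080 …(+1); best=1920 via (D,hash)
  {ABC}: card=64000; try (A,hash)→11000, (C,hash)→25400, (A,merge)→25400, (C,merge)→248800, (A,nl)→642200, (C,nl)→1608000; best=11000 via (A,hash)
  {ABD}: card=32000; try (B,hash)→9920, (B,merge)→14720, (D,hash)→25120, (B,nl_idx)→41120, (D,nl_idx)→152000, (D,merge)→248640 …(+2); best=9920 via (B,hash)
  {ABCD}: card=128000; try (C,hash)→43320, (D,hash)→76120, (C,merge)→522720, (D,nl_idx)→587000, (D,merge)→1099640, (C,nl)→3209920 …(+1); best=43320 via (C,hash)

43320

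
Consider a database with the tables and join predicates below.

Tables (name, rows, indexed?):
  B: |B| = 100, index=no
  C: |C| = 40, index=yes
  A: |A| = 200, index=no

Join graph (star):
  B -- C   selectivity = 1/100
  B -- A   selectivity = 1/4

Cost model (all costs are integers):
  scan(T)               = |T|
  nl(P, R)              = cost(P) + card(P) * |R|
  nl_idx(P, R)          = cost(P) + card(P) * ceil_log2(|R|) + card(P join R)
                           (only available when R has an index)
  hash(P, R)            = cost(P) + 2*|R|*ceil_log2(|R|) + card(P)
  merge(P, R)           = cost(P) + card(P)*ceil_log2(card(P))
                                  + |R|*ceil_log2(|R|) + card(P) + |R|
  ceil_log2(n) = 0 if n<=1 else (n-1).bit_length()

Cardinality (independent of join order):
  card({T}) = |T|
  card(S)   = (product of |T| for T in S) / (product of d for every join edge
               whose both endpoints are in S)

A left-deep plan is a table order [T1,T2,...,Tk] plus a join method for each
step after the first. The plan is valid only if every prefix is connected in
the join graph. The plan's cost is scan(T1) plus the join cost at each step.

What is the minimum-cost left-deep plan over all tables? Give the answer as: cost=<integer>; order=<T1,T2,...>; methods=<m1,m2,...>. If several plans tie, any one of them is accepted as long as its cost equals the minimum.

Selinger DP (subsets sized 1..n):
  {B}: scan cost=100, card=100
  {C}: scan cost=40, card=40
  {A}: scan cost=200, card=200
  {BC}: card=40; try (C,hash)→680, (C,nl_idx)→740, (B,merge)→1120, (C,merge)→1180, (B,hash)→1480, (B,nl)→4040 …(+1); best=680 via (C,hash)
  {AB}: card=5000; try (B,hash)→1800, (A,merge)→2700, (B,merge)→2800, (A,hash)→3400, (A,nl)→20100, (B,nl)→20200; best=1800 via (B,hash)
  {ABC}: card=2000; try (A,merge)→2760, (A,hash)→3920, (C,hash)→7280, (A,nl)→8680, (C,nl_idx)→33800, (C,merge)→72080 …(+1); best=2760 via (A,merge)

cost=2760; order=B,C,A; methods=hash,merge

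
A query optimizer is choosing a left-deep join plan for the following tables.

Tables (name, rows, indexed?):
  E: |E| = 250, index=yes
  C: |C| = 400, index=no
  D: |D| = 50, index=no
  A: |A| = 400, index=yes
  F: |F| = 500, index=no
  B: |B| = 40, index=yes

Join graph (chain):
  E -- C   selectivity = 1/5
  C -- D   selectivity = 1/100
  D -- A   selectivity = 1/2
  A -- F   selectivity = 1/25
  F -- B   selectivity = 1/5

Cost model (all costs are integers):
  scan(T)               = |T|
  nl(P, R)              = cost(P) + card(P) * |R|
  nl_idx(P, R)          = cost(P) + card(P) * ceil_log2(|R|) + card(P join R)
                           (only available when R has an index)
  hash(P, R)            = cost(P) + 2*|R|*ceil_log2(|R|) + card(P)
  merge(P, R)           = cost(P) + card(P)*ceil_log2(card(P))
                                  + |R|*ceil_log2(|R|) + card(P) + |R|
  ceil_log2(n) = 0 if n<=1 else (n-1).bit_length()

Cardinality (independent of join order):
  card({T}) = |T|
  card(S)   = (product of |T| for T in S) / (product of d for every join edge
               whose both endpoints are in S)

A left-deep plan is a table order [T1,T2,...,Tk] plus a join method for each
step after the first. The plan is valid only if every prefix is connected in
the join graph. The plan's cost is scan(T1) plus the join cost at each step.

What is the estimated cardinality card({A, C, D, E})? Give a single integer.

Tables in S: A(400), C(400), D(50), E(250)
Edges inside S: E-C(d=5), C-D(d=100), D-A(d=2)
numerator = 400 * 400 * 50 * 250 = 2000000000
denominator = 5 * 100 * 2 = 1000
card(S) = 2000000000 / 1000 = 2000000

2000000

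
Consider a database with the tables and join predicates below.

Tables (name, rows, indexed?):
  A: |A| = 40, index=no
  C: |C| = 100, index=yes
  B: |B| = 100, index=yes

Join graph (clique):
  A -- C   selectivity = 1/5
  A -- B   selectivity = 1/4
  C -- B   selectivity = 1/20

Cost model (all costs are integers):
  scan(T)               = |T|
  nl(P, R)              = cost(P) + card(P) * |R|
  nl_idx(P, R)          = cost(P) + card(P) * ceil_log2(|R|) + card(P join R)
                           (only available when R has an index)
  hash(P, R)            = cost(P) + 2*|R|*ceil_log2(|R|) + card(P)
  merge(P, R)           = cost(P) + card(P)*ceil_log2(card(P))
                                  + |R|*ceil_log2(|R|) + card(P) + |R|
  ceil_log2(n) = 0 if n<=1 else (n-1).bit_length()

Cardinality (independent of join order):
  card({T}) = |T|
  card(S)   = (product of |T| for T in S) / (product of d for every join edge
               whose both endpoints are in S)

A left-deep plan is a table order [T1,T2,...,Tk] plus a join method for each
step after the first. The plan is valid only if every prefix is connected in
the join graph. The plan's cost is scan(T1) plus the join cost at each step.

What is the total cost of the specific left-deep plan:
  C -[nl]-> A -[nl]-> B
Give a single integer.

84100

step 1: scan C: cost=100, card=100
step 2: join A via nl
    card(P join A) = 100*40/(5) = 800
    cost = 100 + 100*40 = 4100
step 3: join B via nl
    card(P join B) = 800*100/(4*20) = 1000
    cost = 4100 + 800*100 = 84100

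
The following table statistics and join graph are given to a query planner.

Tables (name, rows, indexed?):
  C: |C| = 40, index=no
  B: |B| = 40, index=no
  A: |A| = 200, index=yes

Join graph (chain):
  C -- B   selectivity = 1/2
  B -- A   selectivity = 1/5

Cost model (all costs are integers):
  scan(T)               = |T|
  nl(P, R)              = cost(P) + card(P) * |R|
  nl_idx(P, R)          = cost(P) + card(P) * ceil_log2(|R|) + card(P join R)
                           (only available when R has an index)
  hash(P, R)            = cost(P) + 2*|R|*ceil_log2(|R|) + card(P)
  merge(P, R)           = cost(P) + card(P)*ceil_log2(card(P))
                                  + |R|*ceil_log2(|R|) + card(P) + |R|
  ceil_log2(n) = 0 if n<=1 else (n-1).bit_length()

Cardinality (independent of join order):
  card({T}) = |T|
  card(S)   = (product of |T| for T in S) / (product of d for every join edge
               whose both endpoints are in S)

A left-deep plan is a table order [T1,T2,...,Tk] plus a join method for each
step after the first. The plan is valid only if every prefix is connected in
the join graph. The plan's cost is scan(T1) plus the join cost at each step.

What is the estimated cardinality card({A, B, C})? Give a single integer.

32000

Tables in S: A(200), B(40), C(40)
Edges inside S: C-B(d=2), B-A(d=5)
numerator = 200 * 40 * 40 = 320000
denominator = 2 * 5 = 10
card(S) = 320000 / 10 = 32000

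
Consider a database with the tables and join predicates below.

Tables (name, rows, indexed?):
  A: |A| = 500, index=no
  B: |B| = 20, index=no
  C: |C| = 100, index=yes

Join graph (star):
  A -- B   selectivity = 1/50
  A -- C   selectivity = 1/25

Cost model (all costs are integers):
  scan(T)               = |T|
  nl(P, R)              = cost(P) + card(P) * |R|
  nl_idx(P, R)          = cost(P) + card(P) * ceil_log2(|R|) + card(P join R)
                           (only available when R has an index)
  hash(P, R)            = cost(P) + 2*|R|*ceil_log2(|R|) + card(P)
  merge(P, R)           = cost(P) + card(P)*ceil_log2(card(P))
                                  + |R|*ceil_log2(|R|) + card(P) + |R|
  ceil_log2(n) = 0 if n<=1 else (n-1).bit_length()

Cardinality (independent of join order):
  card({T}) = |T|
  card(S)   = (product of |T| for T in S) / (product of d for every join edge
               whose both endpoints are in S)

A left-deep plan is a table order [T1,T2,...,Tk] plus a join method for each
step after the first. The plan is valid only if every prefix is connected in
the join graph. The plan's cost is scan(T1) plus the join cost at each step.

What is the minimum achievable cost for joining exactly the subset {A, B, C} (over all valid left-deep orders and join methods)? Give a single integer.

2800

Selinger DP over subsets of {A,B,C}:
  {A}: scan cost=500, card=500
  {B}: scan cost=20, card=20
  {C}: scan cost=100, card=100
  {AB}: card=200; try (B,hash)→1200, (A,merge)→5140, (B,merge)→5620, (A,hash)→9040, (A,nl)→10020, (B,nl)→10500; best=1200 via (B,hash)
  {AC}: card=2000; try (C,hash)→2400, (A,merge)→5900, (C,nl_idx)→6000, (C,merge)→6300, (A,hash)→9200, (A,nl)→50100 …(+1); best=2400 via (C,hash)
  {ABC}: card=800; try (C,hash)→2800, (C,nl_idx)→3400, (C,merge)→3800, (B,hash)→4600, (C,nl)→21200, (B,merge)→26520 …(+1); best=2800 via (C,hash)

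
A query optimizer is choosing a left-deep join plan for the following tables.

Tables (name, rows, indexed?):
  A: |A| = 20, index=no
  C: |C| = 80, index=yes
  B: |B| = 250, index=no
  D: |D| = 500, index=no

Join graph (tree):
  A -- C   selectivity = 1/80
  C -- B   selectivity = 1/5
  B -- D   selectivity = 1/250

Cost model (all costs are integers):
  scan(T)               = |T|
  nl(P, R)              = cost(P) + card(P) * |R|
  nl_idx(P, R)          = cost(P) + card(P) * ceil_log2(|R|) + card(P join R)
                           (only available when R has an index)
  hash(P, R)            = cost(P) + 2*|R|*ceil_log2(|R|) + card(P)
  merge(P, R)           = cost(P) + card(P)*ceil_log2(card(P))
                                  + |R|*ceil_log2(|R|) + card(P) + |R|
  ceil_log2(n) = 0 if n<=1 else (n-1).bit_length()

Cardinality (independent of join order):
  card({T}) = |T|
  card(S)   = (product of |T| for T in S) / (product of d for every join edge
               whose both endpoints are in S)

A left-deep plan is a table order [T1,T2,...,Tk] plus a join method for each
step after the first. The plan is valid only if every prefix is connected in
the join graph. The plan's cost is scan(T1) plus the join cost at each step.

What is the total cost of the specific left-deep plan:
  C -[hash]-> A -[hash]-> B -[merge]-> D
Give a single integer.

step 1: scan C: cost=80, card=80
step 2: join A via hash
    card(P join A) = 80*20/(80) = 20
    cost = 80 + 2*20*5 + 80 = 360
step 3: join B via hash
    card(P join B) = 20*250/(5) = 1000
    cost = 360 + 2*250*8 + 20 = 4380
step 4: join D via merge
    card(P join D) = 1000*500/(250) = 2000
    cost = 4380 + 1000*10 + 500*9 + 1000 + 500 = 20380

20380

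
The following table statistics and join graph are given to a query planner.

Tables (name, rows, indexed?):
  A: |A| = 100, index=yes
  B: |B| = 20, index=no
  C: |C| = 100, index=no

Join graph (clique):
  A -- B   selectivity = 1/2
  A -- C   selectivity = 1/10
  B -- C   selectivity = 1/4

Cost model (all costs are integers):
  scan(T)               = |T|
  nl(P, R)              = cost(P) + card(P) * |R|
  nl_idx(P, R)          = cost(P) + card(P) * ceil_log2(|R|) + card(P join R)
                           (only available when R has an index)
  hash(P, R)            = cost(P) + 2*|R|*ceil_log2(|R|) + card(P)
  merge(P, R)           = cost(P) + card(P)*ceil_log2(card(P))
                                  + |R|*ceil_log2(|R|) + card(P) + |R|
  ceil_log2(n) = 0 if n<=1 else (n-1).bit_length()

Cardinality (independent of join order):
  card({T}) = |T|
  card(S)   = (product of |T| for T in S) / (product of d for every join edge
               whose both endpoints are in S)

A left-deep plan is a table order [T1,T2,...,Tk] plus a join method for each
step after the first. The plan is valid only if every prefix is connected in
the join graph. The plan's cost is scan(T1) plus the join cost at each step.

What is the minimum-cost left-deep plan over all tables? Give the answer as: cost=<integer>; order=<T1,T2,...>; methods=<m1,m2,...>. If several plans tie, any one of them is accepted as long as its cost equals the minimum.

cost=2300; order=C,B,A; methods=hash,hash

Selinger DP (subsets sized 1..n):
  {A}: scan cost=100, card=100
  {B}: scan cost=20, card=20
  {C}: scan cost=100, card=100
  {AB}: card=1000; try (B,hash)→400, (A,merge)→940, (B,merge)→1020, (A,nl_idx)→1160, (A,hash)→1440, (A,nl)→2020 …(+1); best=400 via (B,hash)
  {AC}: card=1000; try (C,hash)→1600, (A,hash)→1600, (C,merge)→1700, (A,merge)→1700, (A,nl_idx)→1800, (C,nl)→10100 …(+1); best=1600 via (C,hash)
  {BC}: card=500; try (B,hash)→400, (C,merge)→940, (B,merge)→1020, (C,hash)→1440, (C,nl)→2020, (B,nl)→2100; best=400 via (B,hash)
  {ABC}: card=2500; try (A,hash)→2300, (C,hash)→2800, (B,hash)→2800, (A,merge)→6200, (A,nl_idx)→6400, (C,merge)→12200 …(+4); best=2300 via (A,hash)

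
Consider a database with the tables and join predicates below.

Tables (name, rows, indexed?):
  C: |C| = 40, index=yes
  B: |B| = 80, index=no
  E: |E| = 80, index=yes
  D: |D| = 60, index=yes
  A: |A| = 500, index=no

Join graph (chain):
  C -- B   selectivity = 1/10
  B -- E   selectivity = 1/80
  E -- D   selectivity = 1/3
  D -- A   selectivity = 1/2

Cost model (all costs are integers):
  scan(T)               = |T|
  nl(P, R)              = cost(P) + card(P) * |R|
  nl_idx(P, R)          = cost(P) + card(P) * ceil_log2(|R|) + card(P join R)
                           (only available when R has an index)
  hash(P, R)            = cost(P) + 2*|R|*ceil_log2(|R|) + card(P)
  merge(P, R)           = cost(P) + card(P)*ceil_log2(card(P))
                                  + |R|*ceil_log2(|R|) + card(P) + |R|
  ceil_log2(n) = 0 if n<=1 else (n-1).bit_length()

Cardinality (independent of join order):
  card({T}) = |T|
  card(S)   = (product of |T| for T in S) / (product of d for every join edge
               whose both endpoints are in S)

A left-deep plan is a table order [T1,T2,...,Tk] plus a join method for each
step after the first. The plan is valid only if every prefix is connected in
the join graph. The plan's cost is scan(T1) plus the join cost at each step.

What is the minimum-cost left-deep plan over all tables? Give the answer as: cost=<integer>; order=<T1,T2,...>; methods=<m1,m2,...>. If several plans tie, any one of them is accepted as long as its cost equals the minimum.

Selinger DP (subsets sized 1..n):
  {C}: scan cost=40, card=40
  {B}: scan cost=80, card=80
  {E}: scan cost=80, card=80
  {D}: scan cost=60, card=60
  {A}: scan cost=500, card=500
  {BC}: card=320; try (C,hash)→640, (C,nl_idx)→880, (B,merge)→960, (C,merge)→1000, (B,hash)→1200, (B,nl)→3240 …(+1); best=640 via (C,hash)
  {BE}: card=80; try (E,nl_idx)→720, (E,hash)→1280, (B,hash)→1280, (E,merge)→1360, (B,merge)→1360, (E,nl)→6480 …(+1); best=720 via (E,nl_idx)
  {DE}: card=1600; try (D,hash)→880, (E,merge)→1120, (D,merge)→1140, (E,hash)→1240, (E,nl_idx)→2080, (D,nl_idx)→2160 …(+2); best=880 via (D,hash)
  {AD}: card=15000; try (D,hash)→1720, (A,merge)→5480, (D,merge)→5920, (A,hash)→9120, (D,nl_idx)→18500, (A,nl)→30060 …(+1); best=1720 via (D,hash)
  {BCE}: card=320; try (C,hash)→1280, (C,nl_idx)→1520, (C,merge)→1640, (E,hash)→2080, (E,nl_idx)→3200, (C,nl)→3920 …(+2); best=1280 via (C,hash)
  {BDE}: card=1600; try (D,hash)→1520, (D,merge)→1780, (D,nl_idx)→2800, (B,hash)→3600, (D,nl)→5520, (B,merge)→20720 …(+1); best=1520 via (D,hash)
  {ADE}: card=400000; try (A,hash)→11480, (E,hash)→17840, (A,merge)→25080, (E,merge)→227360, (E,nl_idx)→506720, (A,nl)→800880 …(+1); best=11480 via (A,hash)
  {BCDE}: card=6400; try (D,hash)→2320, (C,hash)→3600, (D,merge)→4900, (D,nl_idx)→9600, (C,nl_idx)→17520, (D,nl)→20480 …(+2); best=2320 via (D,hash)
  {ABDE}: card=400000; try (A,hash)→12120, (A,merge)→25720, (B,hash)→412600, (A,nl)→801520, (B,merge)→8012120, (B,nl)→32011480; best=12120 via (A,hash)
  {ABCDE}: card=1600000; try (A,hash)→17720, (A,merge)→96920, (C,hash)→412600, (A,nl)→3202320, (C,nl_idx)→4012120, (C,merge)→8012400 …(+1); best=17720 via (A,hash)

cost=17720; order=B,E,C,D,A; methods=nl_idx,hash,hash,hash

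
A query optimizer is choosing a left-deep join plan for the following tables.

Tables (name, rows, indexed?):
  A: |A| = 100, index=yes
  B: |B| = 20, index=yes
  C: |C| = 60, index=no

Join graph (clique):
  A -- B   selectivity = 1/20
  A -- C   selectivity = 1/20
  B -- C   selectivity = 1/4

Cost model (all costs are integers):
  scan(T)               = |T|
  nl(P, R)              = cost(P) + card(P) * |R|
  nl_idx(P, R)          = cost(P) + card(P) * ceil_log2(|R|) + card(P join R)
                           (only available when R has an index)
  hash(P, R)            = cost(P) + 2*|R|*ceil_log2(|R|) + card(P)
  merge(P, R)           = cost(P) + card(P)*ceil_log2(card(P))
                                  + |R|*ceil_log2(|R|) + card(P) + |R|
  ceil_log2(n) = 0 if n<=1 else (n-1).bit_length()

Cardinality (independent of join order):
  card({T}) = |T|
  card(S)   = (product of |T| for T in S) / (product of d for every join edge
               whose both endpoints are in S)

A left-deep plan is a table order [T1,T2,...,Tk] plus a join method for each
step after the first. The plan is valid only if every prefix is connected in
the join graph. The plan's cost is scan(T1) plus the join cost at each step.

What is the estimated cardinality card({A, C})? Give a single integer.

300

Tables in S: A(100), C(60)
Edges inside S: A-C(d=20)
numerator = 100 * 60 = 6000
denominator = 20 = 20
card(S) = 6000 / 20 = 300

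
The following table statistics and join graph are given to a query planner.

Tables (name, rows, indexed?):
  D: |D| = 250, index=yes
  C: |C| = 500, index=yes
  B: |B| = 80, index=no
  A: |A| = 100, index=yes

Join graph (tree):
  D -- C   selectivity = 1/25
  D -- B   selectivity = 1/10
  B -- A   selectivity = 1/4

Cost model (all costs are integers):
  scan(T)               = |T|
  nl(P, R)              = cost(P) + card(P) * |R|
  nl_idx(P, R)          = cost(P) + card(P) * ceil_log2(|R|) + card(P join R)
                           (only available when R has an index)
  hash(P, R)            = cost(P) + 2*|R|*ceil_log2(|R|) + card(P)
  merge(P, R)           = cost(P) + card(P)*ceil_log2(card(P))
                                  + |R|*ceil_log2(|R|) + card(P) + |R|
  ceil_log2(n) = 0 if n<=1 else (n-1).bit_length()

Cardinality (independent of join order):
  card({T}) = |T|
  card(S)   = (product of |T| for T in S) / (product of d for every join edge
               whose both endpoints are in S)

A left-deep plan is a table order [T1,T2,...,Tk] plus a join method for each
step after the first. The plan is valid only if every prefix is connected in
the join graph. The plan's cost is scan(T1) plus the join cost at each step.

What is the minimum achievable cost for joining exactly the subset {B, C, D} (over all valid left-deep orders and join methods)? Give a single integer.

11120

Selinger DP over subsets of {B,C,D}:
  {D}: scan cost=250, card=250
  {C}: scan cost=500, card=500
  {B}: scan cost=80, card=80
  {CD}: card=5000; try (D,hash)→5000, (C,merge)→7500, (C,nl_idx)→7500, (D,merge)→7750, (D,nl_idx)→9500, (C,hash)→9500 …(+2); best=5000 via (D,hash)
  {BD}: card=2000; try (B,hash)→1620, (D,nl_idx)→2720, (D,merge)→2970, (B,merge)→3140, (D,hash)→4160, (D,nl)→20080 …(+1); best=1620 via (B,hash)
  {BCD}: card=40000; try (B,hash)→11120, (C,hash)→12620, (C,merge)→30620, (C,nl_idx)→59620, (B,merge)→75640, (B,nl)→405000 …(+1); best=11120 via (B,hash)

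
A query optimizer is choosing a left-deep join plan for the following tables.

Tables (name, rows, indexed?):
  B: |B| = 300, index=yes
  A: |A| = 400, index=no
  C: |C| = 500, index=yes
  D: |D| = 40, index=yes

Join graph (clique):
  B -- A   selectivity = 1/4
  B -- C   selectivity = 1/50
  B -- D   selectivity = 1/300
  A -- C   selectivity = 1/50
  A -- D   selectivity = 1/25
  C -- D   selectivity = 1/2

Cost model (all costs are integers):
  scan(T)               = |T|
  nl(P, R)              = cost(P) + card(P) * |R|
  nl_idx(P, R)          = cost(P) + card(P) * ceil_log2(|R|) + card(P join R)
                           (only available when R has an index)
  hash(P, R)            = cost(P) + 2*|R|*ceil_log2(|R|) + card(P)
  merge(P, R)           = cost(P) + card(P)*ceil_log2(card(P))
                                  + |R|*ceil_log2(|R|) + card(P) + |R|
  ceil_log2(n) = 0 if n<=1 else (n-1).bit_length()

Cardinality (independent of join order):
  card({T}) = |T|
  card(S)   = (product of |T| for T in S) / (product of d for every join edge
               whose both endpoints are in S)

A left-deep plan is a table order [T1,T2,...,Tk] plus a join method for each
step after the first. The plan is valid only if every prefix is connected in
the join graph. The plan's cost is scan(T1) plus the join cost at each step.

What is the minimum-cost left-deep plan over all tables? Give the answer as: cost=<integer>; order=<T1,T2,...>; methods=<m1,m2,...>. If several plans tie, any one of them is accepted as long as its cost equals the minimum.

cost=6176; order=D,B,A,C; methods=nl_idx,merge,nl_idx

Selinger DP (subsets sized 1..n):
  {B}: scan cost=300, card=300
  {A}: scan cost=400, card=400
  {C}: scan cost=500, card=500
  {D}: scan cost=40, card=40
  {AB}: card=30000; try (B,hash)→6200, (A,merge)→7300, (B,merge)→7400, (A,hash)→7800, (B,nl_idx)→34000, (A,nl)→120300 …(+1); best=6200 via (B,hash)
  {BC}: card=3000; try (C,nl_idx)→6000, (B,hash)→6400, (B,nl_idx)→8000, (C,merge)→8300, (B,merge)→8500, (C,hash)→9600 …(+2); best=6000 via (C,nl_idx)
  {BD}: card=40; try (B,nl_idx)→440, (D,hash)→1080, (D,nl_idx)→2140, (B,merge)→3320, (D,merge)→3580, (B,hash)→5480 …(+2); best=440 via (B,nl_idx)
  {AC}: card=4000; try (C,nl_idx)→8000, (A,hash)→8200, (C,merge)→9400, (A,merge)→9500, (C,hash)→9800, (C,nl)→200400 …(+1); best=8000 via (C,nl_idx)
  {AD}: card=640; try (D,hash)→1280, (D,nl_idx)→3440, (A,merge)→4320, (D,merge)→4680, (A,hash)→7280, (A,nl)→16040 …(+1); best=1280 via (D,hash)
  {CD}: card=10000; try (D,hash)→1480, (C,merge)→5320, (D,merge)→5780, (C,hash)→9080, (C,nl_idx)→10400, (D,nl_idx)→13500 …(+2); best=1480 via (D,hash)
  {ABC}: card=6000; try (A,hash)→16200, (B,hash)→17400, (C,hash)→45200, (A,merge)→49000, (B,nl_idx)→50000, (B,merge)→63000 …(+5); best=16200 via (A,hash)
  {ABD}: card=160; try (A,merge)→4720, (B,nl_idx)→7200, (B,hash)→7320, (A,hash)→7680, (B,merge)→11320, (A,nl)→16440 …(+5); best=4720 via (A,merge)
  {BCD}: card=200; try (C,nl_idx)→1000, (C,merge)→5720, (D,hash)→9480, (C,hash)→9480, (B,hash)→16880, (C,nl)→20440 …(+6); best=1000 via (C,nl_idx)
  {ACD}: card=3200; try (C,nl_idx)→10240, (C,hash)→10920, (D,hash)→12480, (C,merge)→13320, (A,hash)→18680, (D,nl_idx)→35200 …(+5); best=10240 via (C,nl_idx)
  {ABCD}: card=16; try (C,nl_idx)→6176, (A,merge)→6800, (A,hash)→8400, (C,merge)→11160, (C,hash)→13880, (B,hash)→18840 …(+9); best=6176 via (C,nl_idx)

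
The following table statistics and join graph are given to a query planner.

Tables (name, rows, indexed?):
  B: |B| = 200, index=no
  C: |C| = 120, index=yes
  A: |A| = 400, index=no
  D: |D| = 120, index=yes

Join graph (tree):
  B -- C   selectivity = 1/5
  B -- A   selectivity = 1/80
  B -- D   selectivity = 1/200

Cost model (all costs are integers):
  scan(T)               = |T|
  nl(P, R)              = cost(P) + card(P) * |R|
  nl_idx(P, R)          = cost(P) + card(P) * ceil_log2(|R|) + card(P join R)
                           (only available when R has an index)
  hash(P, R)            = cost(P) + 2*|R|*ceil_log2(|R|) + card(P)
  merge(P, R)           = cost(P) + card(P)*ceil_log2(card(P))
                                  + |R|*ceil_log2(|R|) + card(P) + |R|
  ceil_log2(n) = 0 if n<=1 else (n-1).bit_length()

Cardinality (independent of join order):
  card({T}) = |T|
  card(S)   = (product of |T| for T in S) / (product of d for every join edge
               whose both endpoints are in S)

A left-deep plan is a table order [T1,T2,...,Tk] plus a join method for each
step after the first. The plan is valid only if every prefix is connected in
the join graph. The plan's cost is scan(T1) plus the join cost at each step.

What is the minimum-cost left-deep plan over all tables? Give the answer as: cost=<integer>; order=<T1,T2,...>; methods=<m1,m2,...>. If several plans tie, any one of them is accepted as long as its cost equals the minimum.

cost=8960; order=A,B,D,C; methods=hash,hash,hash

Selinger DP (subsets sized 1..n):
  {B}: scan cost=200, card=200
  {C}: scan cost=120, card=120
  {A}: scan cost=400, card=400
  {D}: scan cost=120, card=120
  {BC}: card=4800; try (C,hash)→2080, (B,merge)→2880, (C,merge)→2960, (B,hash)→3440, (C,nl_idx)→6400, (B,nl)→24120 …(+1); best=2080 via (C,hash)
  {AB}: card=1000; try (B,hash)→4000, (A,merge)→6000, (B,merge)→6200, (A,hash)→7600, (A,nl)→80200, (B,nl)→80400; best=4000 via (B,hash)
  {BD}: card=120; try (D,nl_idx)→1720, (D,hash)→2080, (B,merge)→2880, (D,merge)→2960, (B,hash)→3440, (B,nl)→24120 …(+1); best=1720 via (D,nl_idx)
  {ABC}: card=24000; try (C,hash)→6680, (A,hash)→14080, (C,merge)→15960, (C,nl_idx)→35000, (A,merge)→73280, (C,nl)→124000 …(+1); best=6680 via (C,hash)
  {BCD}: card=2880; try (C,hash)→3520, (C,merge)→3640, (C,nl_idx)→5440, (D,hash)→8560, (C,nl)→16120, (D,nl_idx)→38560 …(+2); best=3520 via (C,hash)
  {ABD}: card=600; try (D,hash)→6680, (A,merge)→6680, (A,hash)→9040, (D,nl_idx)→11600, (D,merge)→15960, (A,nl)→49720 …(+1); best=6680 via (D,hash)
  {ABCD}: card=14400; try (C,hash)→8960, (A,hash)→13600, (C,merge)→14240, (C,nl_idx)→25280, (D,hash)→32360, (A,merge)→44960 …(+5); best=8960 via (C,hash)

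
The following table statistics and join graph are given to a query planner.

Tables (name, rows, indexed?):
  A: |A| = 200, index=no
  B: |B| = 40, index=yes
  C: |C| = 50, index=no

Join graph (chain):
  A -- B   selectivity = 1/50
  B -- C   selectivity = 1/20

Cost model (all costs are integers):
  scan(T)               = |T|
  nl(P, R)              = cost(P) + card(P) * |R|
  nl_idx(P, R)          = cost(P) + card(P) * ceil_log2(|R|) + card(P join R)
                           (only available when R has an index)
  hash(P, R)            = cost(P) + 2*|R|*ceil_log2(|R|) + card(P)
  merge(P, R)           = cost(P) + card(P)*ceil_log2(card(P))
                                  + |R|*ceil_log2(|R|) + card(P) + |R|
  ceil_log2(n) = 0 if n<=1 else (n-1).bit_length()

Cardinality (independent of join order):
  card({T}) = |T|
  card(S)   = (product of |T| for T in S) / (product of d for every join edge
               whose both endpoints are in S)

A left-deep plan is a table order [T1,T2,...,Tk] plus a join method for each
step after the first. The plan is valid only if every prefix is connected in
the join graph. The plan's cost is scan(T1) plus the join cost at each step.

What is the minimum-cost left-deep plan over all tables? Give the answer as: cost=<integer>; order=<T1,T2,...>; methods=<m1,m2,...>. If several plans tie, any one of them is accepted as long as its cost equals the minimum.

cost=1640; order=A,B,C; methods=hash,hash

Selinger DP (subsets sized 1..n):
  {A}: scan cost=200, card=200
  {B}: scan cost=40, card=40
  {C}: scan cost=50, card=50
  {AB}: card=160; try (B,hash)→880, (B,nl_idx)→1560, (A,merge)→2120, (B,merge)→2280, (A,hash)→3280, (A,nl)→8040 …(+1); best=880 via (B,hash)
  {BC}: card=100; try (B,nl_idx)→450, (B,hash)→580, (C,merge)→670, (C,hash)→680, (B,merge)→680, (C,nl)→2040 …(+1); best=450 via (B,nl_idx)
  {ABC}: card=400; try (C,hash)→1640, (C,merge)→2670, (A,merge)→3050, (A,hash)→3750, (C,nl)→8880, (A,nl)→20450; best=1640 via (C,hash)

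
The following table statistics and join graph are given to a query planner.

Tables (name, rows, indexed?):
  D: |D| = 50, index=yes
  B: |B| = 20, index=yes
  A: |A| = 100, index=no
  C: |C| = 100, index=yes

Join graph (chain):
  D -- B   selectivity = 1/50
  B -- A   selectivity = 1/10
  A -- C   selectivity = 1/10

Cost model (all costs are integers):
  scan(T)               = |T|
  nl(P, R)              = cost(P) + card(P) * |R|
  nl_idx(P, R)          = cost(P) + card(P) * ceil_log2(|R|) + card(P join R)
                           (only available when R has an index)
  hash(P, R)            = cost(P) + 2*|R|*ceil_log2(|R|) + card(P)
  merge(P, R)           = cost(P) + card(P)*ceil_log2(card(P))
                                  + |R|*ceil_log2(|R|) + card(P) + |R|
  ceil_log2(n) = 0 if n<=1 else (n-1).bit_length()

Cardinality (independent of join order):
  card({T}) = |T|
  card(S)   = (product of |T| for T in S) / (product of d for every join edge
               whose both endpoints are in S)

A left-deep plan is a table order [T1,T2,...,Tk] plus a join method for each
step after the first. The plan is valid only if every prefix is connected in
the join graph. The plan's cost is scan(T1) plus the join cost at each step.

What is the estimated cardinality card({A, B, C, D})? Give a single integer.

2000

Tables in S: A(100), B(20), C(100), D(50)
Edges inside S: D-B(d=50), B-A(d=10), A-C(d=10)
numerator = 100 * 20 * 100 * 50 = 10000000
denominator = 50 * 10 * 10 = 5000
card(S) = 10000000 / 5000 = 2000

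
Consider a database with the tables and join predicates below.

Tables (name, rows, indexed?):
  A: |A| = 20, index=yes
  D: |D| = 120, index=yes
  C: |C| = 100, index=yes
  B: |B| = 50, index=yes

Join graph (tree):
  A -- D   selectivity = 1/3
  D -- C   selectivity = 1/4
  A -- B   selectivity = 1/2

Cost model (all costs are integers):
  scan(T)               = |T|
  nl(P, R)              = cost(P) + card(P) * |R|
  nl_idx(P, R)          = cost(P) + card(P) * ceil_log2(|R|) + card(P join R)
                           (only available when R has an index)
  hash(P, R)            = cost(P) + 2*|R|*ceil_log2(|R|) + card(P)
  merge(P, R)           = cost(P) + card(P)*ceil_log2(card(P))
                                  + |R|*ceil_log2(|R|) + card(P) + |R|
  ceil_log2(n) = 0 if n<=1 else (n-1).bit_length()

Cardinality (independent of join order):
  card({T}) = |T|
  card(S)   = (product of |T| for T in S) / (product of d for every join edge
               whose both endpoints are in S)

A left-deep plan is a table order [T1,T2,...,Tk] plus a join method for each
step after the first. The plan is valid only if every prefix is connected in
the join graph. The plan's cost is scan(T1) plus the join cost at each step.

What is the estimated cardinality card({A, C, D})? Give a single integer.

20000

Tables in S: A(20), C(100), D(120)
Edges inside S: A-D(d=3), D-C(d=4)
numerator = 20 * 100 * 120 = 240000
denominator = 3 * 4 = 12
card(S) = 240000 / 12 = 20000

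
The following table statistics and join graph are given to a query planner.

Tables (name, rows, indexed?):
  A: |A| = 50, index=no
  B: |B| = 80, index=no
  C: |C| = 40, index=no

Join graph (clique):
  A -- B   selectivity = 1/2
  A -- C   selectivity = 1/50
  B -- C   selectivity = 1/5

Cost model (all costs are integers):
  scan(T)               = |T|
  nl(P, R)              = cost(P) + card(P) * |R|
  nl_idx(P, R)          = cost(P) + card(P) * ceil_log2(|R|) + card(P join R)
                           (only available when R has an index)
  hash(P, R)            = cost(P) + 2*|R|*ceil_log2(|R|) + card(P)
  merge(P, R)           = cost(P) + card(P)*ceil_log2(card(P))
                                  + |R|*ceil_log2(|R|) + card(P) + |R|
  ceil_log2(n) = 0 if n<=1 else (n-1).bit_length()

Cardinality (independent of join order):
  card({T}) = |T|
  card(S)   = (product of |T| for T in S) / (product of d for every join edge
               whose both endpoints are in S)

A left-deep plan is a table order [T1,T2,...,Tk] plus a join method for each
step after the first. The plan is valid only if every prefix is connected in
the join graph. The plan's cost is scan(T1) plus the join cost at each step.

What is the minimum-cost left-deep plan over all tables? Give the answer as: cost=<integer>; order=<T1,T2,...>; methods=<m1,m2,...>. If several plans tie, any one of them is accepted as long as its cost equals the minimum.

Selinger DP (subsets sized 1..n):
  {A}: scan cost=50, card=50
  {B}: scan cost=80, card=80
  {C}: scan cost=40, card=40
  {AB}: card=2000; try (A,hash)→760, (B,merge)→1040, (A,merge)→1070, (B,hash)→1220, (B,nl)→4050, (A,nl)→4080; best=760 via (A,hash)
  {AC}: card=40; try (C,hash)→580, (A,merge)→670, (C,merge)→680, (A,hash)→680, (A,nl)→2040, (C,nl)→2050; best=580 via (C,hash)
  {BC}: card=640; try (C,hash)→640, (B,merge)→960, (C,merge)→1000, (B,hash)→1200, (B,nl)→3240, (C,nl)→3280; best=640 via (C,hash)
  {ABC}: card=320; try (B,merge)→1500, (B,hash)→1740, (A,hash)→1880, (C,hash)→3240, (B,nl)→3780, (A,merge)→8030 …(+3); best=1500 via (B,merge)

cost=1500; order=A,C,B; methods=hash,merge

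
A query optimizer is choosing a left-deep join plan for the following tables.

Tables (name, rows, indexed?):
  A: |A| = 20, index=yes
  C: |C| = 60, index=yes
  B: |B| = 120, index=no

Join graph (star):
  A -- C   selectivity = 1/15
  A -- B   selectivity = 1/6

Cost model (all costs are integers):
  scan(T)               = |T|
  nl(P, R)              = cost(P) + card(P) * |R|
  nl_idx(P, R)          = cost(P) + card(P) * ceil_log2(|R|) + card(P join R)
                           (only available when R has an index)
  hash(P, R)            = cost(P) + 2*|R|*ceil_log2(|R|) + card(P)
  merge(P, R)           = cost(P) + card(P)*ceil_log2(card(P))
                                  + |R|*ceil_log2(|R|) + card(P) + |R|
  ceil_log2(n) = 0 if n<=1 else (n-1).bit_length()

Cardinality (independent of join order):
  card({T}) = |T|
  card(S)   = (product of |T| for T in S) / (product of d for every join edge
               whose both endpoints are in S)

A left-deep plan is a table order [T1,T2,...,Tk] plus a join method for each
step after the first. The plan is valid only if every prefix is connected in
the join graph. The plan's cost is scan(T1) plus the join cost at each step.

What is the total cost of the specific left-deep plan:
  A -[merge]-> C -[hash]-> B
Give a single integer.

2320

step 1: scan A: cost=20, card=20
step 2: join C via merge
    card(P join C) = 20*60/(15) = 80
    cost = 20 + 20*5 + 60*6 + 20 + 60 = 560
step 3: join B via hash
    card(P join B) = 80*120/(6) = 1600
    cost = 560 + 2*120*7 + 80 = 2320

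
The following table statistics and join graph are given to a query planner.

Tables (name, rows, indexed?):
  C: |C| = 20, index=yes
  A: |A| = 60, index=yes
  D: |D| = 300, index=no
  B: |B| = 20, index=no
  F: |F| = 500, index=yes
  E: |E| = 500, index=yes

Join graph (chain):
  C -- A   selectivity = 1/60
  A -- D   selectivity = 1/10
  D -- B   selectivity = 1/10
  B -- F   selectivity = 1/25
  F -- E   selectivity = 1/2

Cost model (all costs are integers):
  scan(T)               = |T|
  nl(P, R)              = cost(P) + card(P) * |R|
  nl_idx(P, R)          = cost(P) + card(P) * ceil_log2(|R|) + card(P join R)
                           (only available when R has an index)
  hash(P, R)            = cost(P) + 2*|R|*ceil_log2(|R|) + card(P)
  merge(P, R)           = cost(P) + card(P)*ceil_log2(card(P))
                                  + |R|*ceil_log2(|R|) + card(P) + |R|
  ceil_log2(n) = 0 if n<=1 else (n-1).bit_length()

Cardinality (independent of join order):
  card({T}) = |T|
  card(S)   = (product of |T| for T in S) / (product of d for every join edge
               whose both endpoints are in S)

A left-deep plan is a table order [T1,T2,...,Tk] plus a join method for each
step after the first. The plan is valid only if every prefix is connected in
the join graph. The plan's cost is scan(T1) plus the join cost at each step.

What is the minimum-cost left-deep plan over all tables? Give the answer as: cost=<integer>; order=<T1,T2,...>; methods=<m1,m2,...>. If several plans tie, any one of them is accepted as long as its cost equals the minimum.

Selinger DP (subsets sized 1..n):
  {C}: scan cost=20, card=20
  {A}: scan cost=60, card=60
  {D}: scan cost=300, card=300
  {B}: scan cost=20, card=20
  {F}: scan cost=500, card=500
  {E}: scan cost=500, card=500
  {AC}: card=20; try (A,nl_idx)→160, (C,hash)→320, (C,nl_idx)→380, (A,merge)→560, (C,merge)→600, (A,hash)→760 …(+2); best=160 via (A,nl_idx)
  {AD}: card=1800; try (A,hash)→1320, (D,merge)→3480, (A,merge)→3720, (A,nl_idx)→3900, (D,hash)→5520, (D,nl)→18060 …(+1); best=1320 via (A,hash)
  {BD}: card=600; try (B,hash)→800, (D,merge)→3140, (B,merge)→3420, (D,hash)→5440, (D,nl)→6020, (B,nl)→6300; best=800 via (B,hash)
  {BF}: card=400; try (F,nl_idx)→600, (B,hash)→1200, (F,merge)→5140, (B,merge)→5620, (F,hash)→9040, (F,nl)→10020 …(+1); best=600 via (F,nl_idx)
  {EF}: card=125000; try (F,hash)→10000, (E,hash)→10000, (F,merge)→10500, (E,merge)→10500, (F,nl_idx)→130000, (E,nl_idx)→130000 …(+2); best=10000 via (F,hash)
  {ACD}: card=600; try (D,merge)→3280, (C,hash)→3320, (D,hash)→5580, (D,nl)→6160, (C,nl_idx)→10920, (C,merge)→23040 …(+1); best=3280 via (D,merge)
  {ABD}: card=3600; try (A,hash)→2120, (B,hash)→3320, (A,merge)→7820, (A,nl_idx)→8000, (B,merge)→23040, (A,nl)→36800 …(+1); best=2120 via (A,hash)
  {BDF}: card=12000; try (D,hash)→6400, (D,merge)→7600, (F,hash)→10400, (F,merge)→12400, (F,nl_idx)→18200, (D,nl)→120600 …(+1); best=6400 via (D,hash)
  {BEF}: card=100000; try (E,merge)→9600, (E,hash)→10000, (E,nl_idx)→104200, (B,hash)→135200, (E,nl)→200600, (B,merge)→2260120 …(+1); best=9600 via (E,merge)
  {ABCD}: card=1200; try (B,hash)→4080, (C,hash)→5920, (B,merge)→10000, (B,nl)→15280, (C,nl_idx)→21320, (C,merge)→49040 …(+1); best=4080 via (B,hash)
  {ABDF}: card=72000; try (F,hash)→14720, (A,hash)→19120, (F,merge)→53920, (F,nl_idx)→106520, (A,nl_idx)→150400, (A,merge)→186820 …(+2); best=14720 via (F,hash)
  {BDEF}: card=3000000; try (E,hash)→27400, (D,hash)→115000, (E,merge)→191400, (D,merge)→1812600, (E,nl_idx)→3114400, (E,nl)→6006400 …(+1); best=27400 via (E,hash)
  {ABCDF}: card=24000; try (F,hash)→14280, (F,merge)→23480, (F,nl_idx)→38880, (C,hash)→86920, (C,nl_idx)→398720, (F,nl)→604080 …(+2); best=14280 via (F,hash)
  {ABDEF}: card=18000000; try (E,hash)→95720, (E,merge)→1315720, (A,hash)→3028120, (E,nl_idx)→18662720, (E,nl)→36014720, (A,nl_idx)→36027400 …(+2); best=95720 via (E,hash)
  {ABCDEF}: card=6000000; try (E,hash)→47280, (E,merge)→403280, (E,nl_idx)→6230280, (E,nl)→12014280, (C,hash)→18095920, (C,nl_idx)→96095720 …(+2); best=47280 via (E,hash)

cost=47280; order=C,A,D,B,F,E; methods=nl_idx,merge,hash,hash,hash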